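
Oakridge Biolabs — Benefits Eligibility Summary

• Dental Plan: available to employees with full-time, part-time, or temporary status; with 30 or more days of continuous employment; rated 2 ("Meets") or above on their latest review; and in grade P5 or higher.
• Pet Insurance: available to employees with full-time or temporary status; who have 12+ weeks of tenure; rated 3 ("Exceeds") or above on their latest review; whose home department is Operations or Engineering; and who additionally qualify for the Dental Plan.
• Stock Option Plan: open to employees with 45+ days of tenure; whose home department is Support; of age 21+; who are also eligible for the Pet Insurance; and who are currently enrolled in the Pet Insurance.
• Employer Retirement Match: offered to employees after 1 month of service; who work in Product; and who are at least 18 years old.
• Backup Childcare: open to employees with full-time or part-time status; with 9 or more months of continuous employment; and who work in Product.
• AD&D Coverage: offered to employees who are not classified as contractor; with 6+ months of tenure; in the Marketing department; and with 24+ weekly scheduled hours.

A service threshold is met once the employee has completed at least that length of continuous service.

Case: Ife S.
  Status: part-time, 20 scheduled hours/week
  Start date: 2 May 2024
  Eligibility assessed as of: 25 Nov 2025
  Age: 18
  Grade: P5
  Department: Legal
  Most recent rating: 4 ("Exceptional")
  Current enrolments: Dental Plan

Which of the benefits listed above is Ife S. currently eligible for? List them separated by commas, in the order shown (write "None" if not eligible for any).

Dental Plan

Service from 2 May 2024 to 25 Nov 2025: 572 days.
Dental Plan — status part-time ✓; service 572 days ≥ 30 days ✓; rating 4 ≥ 2 ✓; grade P5 ≥ P5 ✓ → eligible.
Pet Insurance — status part-time ✗ (requires full-time or temporary) → not eligible.
Stock Option Plan — service 572 days ≥ 45 days ✓; dept Legal ✗ → not eligible.
Employer Retirement Match — service 572 days ≥ 1 month (≈30 days) ✓; dept Legal ✗ → not eligible.
Backup Childcare — status part-time ✓; service 572 days ≥ 9 months (≈270 days) ✓; dept Legal ✗ → not eligible.
AD&D Coverage — status part-time ✓ (not excluded); service 572 days ≥ 6 months (≈180 days) ✓; dept Legal ✗ → not eligible.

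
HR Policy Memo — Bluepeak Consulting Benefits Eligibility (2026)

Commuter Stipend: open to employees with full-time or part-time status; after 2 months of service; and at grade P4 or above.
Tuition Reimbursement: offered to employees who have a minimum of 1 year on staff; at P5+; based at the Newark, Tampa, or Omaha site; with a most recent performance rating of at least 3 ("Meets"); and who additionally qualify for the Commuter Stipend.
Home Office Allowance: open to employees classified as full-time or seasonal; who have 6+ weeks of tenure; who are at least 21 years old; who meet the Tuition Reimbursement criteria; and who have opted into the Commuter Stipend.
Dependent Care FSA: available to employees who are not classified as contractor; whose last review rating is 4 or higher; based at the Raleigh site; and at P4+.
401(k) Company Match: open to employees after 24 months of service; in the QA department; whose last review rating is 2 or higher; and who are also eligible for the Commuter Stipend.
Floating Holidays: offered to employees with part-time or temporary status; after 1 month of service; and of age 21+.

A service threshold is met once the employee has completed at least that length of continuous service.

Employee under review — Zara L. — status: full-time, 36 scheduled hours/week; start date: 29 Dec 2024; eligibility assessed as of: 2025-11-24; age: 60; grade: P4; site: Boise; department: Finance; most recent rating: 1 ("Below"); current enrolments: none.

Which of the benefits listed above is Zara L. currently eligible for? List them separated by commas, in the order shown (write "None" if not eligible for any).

Commuter Stipend

Service from 29 Dec 2024 to 2025-11-24: 330 days.
Commuter Stipend — status full-time ✓; service 330 days ≥ 2 months (≈60 days) ✓; grade P4 ≥ P4 ✓ → eligible.
Tuition Reimbursement — service 330 days < 1 year (≈365 days) ✗ → not eligible.
Home Office Allowance — status full-time ✓; service 330 days ≥ 6 weeks (≈42 days) ✓; age 60 ≥ 21 ✓; not eligible for Tuition Reimbursement ✗ → not eligible.
Dependent Care FSA — status full-time ✓ (not excluded); rating 1 < 4 ✗ → not eligible.
401(k) Company Match — service 330 days < 24 months (≈720 days) ✗ → not eligible.
Floating Holidays — status full-time ✗ (requires part-time or temporary) → not eligible.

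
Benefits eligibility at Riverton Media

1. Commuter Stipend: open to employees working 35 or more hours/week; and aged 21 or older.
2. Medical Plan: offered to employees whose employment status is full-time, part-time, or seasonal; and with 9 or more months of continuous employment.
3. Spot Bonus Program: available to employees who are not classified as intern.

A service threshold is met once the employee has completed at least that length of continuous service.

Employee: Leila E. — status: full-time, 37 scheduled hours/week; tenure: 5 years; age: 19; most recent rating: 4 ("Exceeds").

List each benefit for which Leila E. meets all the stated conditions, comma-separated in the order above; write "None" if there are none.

Medical Plan, Spot Bonus Program

Commuter Stipend — 37 hrs/wk ≥ 35 ✓; age 19 < 21 ✗ → not eligible.
Medical Plan — status full-time ✓; service 5 years ≥ 9 months (≈270 days) ✓ → eligible.
Spot Bonus Program — status full-time ✓ (not excluded) → eligible.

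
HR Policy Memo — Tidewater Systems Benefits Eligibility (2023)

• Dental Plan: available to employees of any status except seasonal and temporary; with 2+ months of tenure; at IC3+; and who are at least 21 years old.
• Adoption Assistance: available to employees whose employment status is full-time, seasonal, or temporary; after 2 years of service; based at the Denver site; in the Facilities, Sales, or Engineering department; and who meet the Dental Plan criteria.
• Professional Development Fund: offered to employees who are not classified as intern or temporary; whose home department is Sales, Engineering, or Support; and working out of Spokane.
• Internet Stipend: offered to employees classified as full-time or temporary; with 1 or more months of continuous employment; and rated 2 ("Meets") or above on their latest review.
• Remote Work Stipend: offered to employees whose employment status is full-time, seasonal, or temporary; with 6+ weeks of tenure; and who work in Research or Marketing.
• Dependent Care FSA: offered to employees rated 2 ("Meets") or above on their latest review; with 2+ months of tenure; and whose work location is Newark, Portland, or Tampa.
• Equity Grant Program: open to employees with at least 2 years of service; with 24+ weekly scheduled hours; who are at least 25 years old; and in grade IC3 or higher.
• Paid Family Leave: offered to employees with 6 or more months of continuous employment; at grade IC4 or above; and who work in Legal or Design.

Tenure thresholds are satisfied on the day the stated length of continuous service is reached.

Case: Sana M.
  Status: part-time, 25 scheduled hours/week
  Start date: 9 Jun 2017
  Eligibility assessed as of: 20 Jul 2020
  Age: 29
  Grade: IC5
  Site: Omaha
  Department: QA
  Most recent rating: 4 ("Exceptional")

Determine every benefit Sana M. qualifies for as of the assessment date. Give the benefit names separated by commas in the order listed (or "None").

Dental Plan, Equity Grant Program

Service from 9 Jun 2017 to 20 Jul 2020: 1137 days.
Dental Plan — status part-time ✓ (not excluded); service 1137 days ≥ 2 months (≈60 days) ✓; grade IC5 ≥ IC3 ✓; age 29 ≥ 21 ✓ → eligible.
Adoption Assistance — status part-time ✗ (requires full-time, seasonal, or temporary) → not eligible.
Professional Development Fund — status part-time ✓ (not excluded); dept QA ✗ → not eligible.
Internet Stipend — status part-time ✗ (requires full-time or temporary) → not eligible.
Remote Work Stipend — status part-time ✗ (requires full-time, seasonal, or temporary) → not eligible.
Dependent Care FSA — rating 4 ≥ 2 ✓; service 1137 days ≥ 2 months (≈60 days) ✓; site Omaha ✗ (not Newark, Portland, or Tampa) → not eligible.
Equity Grant Program — service 1137 days ≥ 2 years (≈730 days) ✓; 25 hrs/wk ≥ 24 ✓; age 29 ≥ 25 ✓; grade IC5 ≥ IC3 ✓ → eligible.
Paid Family Leave — service 1137 days ≥ 6 months (≈180 days) ✓; grade IC5 ≥ IC4 ✓; dept QA ✗ → not eligible.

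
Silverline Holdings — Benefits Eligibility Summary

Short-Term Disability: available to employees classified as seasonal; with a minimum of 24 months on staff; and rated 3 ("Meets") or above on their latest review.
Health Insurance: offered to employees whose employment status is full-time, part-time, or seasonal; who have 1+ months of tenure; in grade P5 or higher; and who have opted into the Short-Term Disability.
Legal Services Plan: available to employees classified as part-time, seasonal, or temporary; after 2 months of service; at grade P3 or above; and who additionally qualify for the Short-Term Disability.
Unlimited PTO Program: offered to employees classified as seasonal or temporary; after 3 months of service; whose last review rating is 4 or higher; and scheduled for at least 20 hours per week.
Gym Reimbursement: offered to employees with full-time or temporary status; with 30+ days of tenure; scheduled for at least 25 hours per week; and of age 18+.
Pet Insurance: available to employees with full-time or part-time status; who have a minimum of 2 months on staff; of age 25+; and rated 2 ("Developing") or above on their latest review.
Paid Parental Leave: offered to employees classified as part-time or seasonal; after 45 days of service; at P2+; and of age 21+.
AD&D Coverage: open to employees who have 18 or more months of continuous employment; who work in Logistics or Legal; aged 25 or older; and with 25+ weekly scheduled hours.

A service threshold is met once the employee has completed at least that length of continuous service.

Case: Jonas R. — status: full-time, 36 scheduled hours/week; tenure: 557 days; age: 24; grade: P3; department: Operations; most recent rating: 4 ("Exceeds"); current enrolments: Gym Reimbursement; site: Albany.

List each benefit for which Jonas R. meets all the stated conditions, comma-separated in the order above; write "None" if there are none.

Gym Reimbursement

Short-Term Disability — status full-time ✗ (requires seasonal) → not eligible.
Health Insurance — status full-time ✓; service 557 days ≥ 1 month (≈30 days) ✓; grade P3 < P5 ✗ → not eligible.
Legal Services Plan — status full-time ✗ (requires part-time, seasonal, or temporary) → not eligible.
Unlimited PTO Program — status full-time ✗ (requires seasonal or temporary) → not eligible.
Gym Reimbursement — status full-time ✓; service 557 days ≥ 30 days ✓; 36 hrs/wk ≥ 25 ✓; age 24 ≥ 18 ✓ → eligible.
Pet Insurance — status full-time ✓; service 557 days ≥ 2 months (≈60 days) ✓; age 24 < 25 ✗ → not eligible.
Paid Parental Leave — status full-time ✗ (requires part-time or seasonal) → not eligible.
AD&D Coverage — service 557 days ≥ 18 months (≈540 days) ✓; dept Operations ✗ → not eligible.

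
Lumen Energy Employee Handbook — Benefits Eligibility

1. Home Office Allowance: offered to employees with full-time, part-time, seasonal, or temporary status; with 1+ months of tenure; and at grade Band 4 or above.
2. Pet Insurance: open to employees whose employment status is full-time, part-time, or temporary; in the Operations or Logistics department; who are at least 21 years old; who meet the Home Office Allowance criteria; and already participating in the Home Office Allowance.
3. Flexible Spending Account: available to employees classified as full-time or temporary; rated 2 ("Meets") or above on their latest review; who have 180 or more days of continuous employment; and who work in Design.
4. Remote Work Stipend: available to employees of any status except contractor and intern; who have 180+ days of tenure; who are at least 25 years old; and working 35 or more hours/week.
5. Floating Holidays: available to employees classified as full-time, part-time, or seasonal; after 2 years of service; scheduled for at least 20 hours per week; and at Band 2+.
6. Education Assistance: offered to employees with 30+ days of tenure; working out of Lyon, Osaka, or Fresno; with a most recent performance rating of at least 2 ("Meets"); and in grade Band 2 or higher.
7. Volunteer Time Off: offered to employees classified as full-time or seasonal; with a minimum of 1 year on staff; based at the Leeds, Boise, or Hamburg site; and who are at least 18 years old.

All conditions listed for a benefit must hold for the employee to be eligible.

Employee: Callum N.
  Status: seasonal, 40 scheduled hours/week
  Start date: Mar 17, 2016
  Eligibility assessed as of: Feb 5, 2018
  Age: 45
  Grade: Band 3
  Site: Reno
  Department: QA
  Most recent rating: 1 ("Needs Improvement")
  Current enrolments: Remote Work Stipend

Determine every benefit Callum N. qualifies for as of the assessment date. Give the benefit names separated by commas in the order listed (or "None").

Remote Work Stipend

Service from Mar 17, 2016 to Feb 5, 2018: 690 days.
Home Office Allowance — status seasonal ✓; service 690 days ≥ 1 month (≈30 days) ✓; grade Band 3 < Band 4 ✗ → not eligible.
Pet Insurance — status seasonal ✗ (requires full-time, part-time, or temporary) → not eligible.
Flexible Spending Account — status seasonal ✗ (requires full-time or temporary) → not eligible.
Remote Work Stipend — status seasonal ✓ (not excluded); service 690 days ≥ 180 days ✓; age 45 ≥ 25 ✓; 40 hrs/wk ≥ 35 ✓ → eligible.
Floating Holidays — status seasonal ✓; service 690 days < 2 years (≈730 days) ✗ → not eligible.
Education Assistance — service 690 days ≥ 30 days ✓; site Reno ✗ (not Lyon, Osaka, or Fresno) → not eligible.
Volunteer Time Off — status seasonal ✓; service 690 days ≥ 1 year (≈365 days) ✓; site Reno ✗ (not Leeds, Boise, or Hamburg) → not eligible.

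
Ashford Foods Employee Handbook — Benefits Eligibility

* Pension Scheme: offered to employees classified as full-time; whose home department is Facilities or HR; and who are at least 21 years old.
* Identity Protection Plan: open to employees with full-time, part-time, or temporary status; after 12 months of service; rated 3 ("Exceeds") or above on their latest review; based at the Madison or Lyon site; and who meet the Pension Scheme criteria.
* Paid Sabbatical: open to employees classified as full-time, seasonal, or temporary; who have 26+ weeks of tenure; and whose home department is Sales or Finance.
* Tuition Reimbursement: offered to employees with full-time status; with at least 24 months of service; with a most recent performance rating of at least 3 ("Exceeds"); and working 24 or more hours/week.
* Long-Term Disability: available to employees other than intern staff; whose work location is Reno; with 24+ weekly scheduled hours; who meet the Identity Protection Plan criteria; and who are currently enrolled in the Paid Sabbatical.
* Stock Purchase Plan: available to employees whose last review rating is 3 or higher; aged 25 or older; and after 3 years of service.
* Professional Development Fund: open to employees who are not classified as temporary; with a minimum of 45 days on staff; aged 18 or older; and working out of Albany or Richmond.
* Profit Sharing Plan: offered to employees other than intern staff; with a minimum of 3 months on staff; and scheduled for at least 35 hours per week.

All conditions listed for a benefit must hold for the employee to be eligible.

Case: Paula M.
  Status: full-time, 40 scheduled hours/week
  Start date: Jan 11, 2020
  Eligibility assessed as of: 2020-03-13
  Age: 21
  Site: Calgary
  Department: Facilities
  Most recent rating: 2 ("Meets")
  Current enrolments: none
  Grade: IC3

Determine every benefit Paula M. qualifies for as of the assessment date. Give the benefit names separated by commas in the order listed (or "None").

Service from Jan 11, 2020 to 2020-03-13: 62 days.
Pension Scheme — status full-time ✓; dept Facilities ✓; age 21 ≥ 21 ✓ → eligible.
Identity Protection Plan — status full-time ✓; service 62 days < 12 months (≈360 days) ✗ → not eligible.
Paid Sabbatical — status full-time ✓; service 62 days < 26 weeks (≈182 days) ✗ → not eligible.
Tuition Reimbursement — status full-time ✓; service 62 days < 24 months (≈720 days) ✗ → not eligible.
Long-Term Disability — status full-time ✓ (not excluded); site Calgary ✗ (not Reno) → not eligible.
Stock Purchase Plan — rating 2 < 3 ✗ → not eligible.
Professional Development Fund — status full-time ✓ (not excluded); service 62 days ≥ 45 days ✓; age 21 ≥ 18 ✓; site Calgary ✗ (not Albany or Richmond) → not eligible.
Profit Sharing Plan — status full-time ✓ (not excluded); service 62 days < 3 months (≈90 days) ✗ → not eligible.

Pension Scheme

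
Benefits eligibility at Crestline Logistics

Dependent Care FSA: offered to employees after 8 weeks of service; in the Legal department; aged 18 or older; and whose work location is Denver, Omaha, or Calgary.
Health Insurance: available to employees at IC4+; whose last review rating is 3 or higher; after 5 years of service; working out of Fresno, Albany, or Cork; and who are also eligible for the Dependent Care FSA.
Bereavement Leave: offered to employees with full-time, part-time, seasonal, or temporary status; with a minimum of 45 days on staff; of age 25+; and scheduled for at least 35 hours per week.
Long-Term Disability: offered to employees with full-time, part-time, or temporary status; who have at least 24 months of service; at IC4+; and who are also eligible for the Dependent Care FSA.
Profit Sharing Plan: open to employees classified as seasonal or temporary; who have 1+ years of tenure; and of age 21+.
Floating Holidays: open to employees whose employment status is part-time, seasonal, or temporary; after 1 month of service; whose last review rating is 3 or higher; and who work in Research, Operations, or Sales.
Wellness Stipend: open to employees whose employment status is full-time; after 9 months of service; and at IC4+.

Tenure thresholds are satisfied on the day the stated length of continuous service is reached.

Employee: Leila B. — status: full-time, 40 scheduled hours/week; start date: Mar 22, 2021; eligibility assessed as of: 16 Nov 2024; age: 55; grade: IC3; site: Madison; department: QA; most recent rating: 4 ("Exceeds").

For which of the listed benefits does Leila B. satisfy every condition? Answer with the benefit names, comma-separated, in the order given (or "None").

Bereavement Leave

Service from Mar 22, 2021 to 16 Nov 2024: 1335 days.
Dependent Care FSA — service 1335 days ≥ 8 weeks (≈56 days) ✓; dept QA ✗ → not eligible.
Health Insurance — grade IC3 < IC4 ✗ → not eligible.
Bereavement Leave — status full-time ✓; service 1335 days ≥ 45 days ✓; age 55 ≥ 25 ✓; 40 hrs/wk ≥ 35 ✓ → eligible.
Long-Term Disability — status full-time ✓; service 1335 days ≥ 24 months (≈720 days) ✓; grade IC3 < IC4 ✗ → not eligible.
Profit Sharing Plan — status full-time ✗ (requires seasonal or temporary) → not eligible.
Floating Holidays — status full-time ✗ (requires part-time, seasonal, or temporary) → not eligible.
Wellness Stipend — status full-time ✓; service 1335 days ≥ 9 months (≈270 days) ✓; grade IC3 < IC4 ✗ → not eligible.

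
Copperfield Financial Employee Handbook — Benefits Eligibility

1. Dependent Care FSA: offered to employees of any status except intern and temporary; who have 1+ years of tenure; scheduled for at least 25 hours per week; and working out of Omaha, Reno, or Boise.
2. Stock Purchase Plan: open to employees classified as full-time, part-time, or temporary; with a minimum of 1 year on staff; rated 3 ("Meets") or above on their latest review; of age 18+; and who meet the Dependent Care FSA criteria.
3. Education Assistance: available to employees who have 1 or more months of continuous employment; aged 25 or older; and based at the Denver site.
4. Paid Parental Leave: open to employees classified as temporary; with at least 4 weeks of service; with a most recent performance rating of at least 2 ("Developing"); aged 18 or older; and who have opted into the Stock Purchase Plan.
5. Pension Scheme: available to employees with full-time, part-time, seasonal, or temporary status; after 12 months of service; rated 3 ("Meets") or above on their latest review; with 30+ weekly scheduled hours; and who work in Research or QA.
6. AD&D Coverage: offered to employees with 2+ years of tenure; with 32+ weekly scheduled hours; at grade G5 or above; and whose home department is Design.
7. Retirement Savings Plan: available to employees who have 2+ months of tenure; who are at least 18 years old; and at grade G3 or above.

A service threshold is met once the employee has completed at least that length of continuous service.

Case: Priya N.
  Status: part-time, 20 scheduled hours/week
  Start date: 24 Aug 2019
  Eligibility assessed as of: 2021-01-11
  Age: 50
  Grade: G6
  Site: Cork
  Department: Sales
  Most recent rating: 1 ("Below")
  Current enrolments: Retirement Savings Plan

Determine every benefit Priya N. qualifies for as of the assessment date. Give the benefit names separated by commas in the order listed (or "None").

Retirement Savings Plan

Service from 24 Aug 2019 to 2021-01-11: 506 days.
Dependent Care FSA — status part-time ✓ (not excluded); service 506 days ≥ 1 year (≈365 days) ✓; 20 hrs/wk < 25 ✗ → not eligible.
Stock Purchase Plan — status part-time ✓; service 506 days ≥ 1 year (≈365 days) ✓; rating 1 < 3 ✗ → not eligible.
Education Assistance — service 506 days ≥ 1 month (≈30 days) ✓; age 50 ≥ 25 ✓; site Cork ✗ (not Denver) → not eligible.
Paid Parental Leave — status part-time ✗ (requires temporary) → not eligible.
Pension Scheme — status part-time ✓; service 506 days ≥ 12 months (≈360 days) ✓; rating 1 < 3 ✗ → not eligible.
AD&D Coverage — service 506 days < 2 years (≈730 days) ✗ → not eligible.
Retirement Savings Plan — service 506 days ≥ 2 months (≈60 days) ✓; age 50 ≥ 18 ✓; grade G6 ≥ G3 ✓ → eligible.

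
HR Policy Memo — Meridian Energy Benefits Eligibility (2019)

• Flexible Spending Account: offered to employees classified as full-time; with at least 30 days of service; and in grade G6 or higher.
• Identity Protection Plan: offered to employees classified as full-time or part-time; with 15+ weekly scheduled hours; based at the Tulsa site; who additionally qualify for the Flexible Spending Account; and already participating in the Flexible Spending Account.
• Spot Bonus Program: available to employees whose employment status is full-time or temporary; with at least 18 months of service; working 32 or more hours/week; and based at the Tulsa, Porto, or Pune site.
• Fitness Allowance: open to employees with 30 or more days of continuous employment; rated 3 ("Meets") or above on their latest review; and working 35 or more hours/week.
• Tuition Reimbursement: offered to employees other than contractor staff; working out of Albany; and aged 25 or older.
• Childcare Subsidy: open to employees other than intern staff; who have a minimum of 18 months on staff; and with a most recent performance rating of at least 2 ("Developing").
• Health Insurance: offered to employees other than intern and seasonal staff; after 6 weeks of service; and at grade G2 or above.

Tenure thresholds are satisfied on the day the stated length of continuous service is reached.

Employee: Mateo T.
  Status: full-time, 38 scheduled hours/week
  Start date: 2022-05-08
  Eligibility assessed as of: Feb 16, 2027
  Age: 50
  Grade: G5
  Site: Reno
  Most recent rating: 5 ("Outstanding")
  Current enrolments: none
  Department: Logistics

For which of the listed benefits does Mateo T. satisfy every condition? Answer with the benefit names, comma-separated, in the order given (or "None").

Service from 2022-05-08 to Feb 16, 2027: 1745 days.
Flexible Spending Account — status full-time ✓; service 1745 days ≥ 30 days ✓; grade G5 < G6 ✗ → not eligible.
Identity Protection Plan — status full-time ✓; 38 hrs/wk ≥ 15 ✓; site Reno ✗ (not Tulsa) → not eligible.
Spot Bonus Program — status full-time ✓; service 1745 days ≥ 18 months (≈540 days) ✓; 38 hrs/wk ≥ 32 ✓; site Reno ✗ (not Tulsa, Porto, or Pune) → not eligible.
Fitness Allowance — service 1745 days ≥ 30 days ✓; rating 5 ≥ 3 ✓; 38 hrs/wk ≥ 35 ✓ → eligible.
Tuition Reimbursement — status full-time ✓ (not excluded); site Reno ✗ (not Albany) → not eligible.
Childcare Subsidy — status full-time ✓ (not excluded); service 1745 days ≥ 18 months (≈540 days) ✓; rating 5 ≥ 2 ✓ → eligible.
Health Insurance — status full-time ✓ (not excluded); service 1745 days ≥ 6 weeks (≈42 days) ✓; grade G5 ≥ G2 ✓ → eligible.

Fitness Allowance, Childcare Subsidy, Health Insurance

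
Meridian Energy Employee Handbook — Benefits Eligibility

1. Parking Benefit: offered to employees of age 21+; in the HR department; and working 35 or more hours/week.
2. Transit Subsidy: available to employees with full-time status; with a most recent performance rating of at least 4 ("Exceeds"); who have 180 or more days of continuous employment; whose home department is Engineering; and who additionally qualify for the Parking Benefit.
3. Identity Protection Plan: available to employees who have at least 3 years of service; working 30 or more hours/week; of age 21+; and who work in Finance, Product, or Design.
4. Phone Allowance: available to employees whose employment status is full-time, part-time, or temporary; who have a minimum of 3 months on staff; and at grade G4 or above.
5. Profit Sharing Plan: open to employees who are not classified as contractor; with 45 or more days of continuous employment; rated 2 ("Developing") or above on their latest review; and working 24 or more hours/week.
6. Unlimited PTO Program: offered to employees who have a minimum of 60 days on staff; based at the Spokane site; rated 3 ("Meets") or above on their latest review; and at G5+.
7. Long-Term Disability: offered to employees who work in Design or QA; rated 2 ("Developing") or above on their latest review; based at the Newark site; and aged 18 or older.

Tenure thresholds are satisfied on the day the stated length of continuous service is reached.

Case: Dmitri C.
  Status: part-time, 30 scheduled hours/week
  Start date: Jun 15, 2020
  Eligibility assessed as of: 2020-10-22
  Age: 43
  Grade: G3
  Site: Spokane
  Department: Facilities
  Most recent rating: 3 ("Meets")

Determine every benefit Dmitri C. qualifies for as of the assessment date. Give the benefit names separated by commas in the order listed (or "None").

Profit Sharing Plan

Service from Jun 15, 2020 to 2020-10-22: 129 days.
Parking Benefit — age 43 ≥ 21 ✓; dept Facilities ✗ → not eligible.
Transit Subsidy — status part-time ✗ (requires full-time) → not eligible.
Identity Protection Plan — service 129 days < 3 years (≈1095 days) ✗ → not eligible.
Phone Allowance — status part-time ✓; service 129 days ≥ 3 months (≈90 days) ✓; grade G3 < G4 ✗ → not eligible.
Profit Sharing Plan — status part-time ✓ (not excluded); service 129 days ≥ 45 days ✓; rating 3 ≥ 2 ✓; 30 hrs/wk ≥ 24 ✓ → eligible.
Unlimited PTO Program — service 129 days ≥ 60 days ✓; site Spokane ✓; rating 3 ≥ 3 ✓; grade G3 < G5 ✗ → not eligible.
Long-Term Disability — dept Facilities ✗ → not eligible.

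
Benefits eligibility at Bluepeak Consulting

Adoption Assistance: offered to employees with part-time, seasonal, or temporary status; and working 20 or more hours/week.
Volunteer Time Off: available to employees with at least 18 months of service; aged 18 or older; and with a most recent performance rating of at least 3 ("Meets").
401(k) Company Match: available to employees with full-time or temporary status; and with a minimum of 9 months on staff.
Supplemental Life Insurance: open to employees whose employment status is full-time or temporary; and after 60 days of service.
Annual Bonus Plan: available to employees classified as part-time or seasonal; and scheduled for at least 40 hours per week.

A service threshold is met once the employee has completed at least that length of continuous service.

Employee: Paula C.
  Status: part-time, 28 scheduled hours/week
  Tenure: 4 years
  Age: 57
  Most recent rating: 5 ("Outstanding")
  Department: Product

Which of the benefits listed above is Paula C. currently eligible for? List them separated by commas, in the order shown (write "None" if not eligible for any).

Adoption Assistance, Volunteer Time Off

Adoption Assistance — status part-time ✓; 28 hrs/wk ≥ 20 ✓ → eligible.
Volunteer Time Off — service 4 years ≥ 18 months (≈540 days) ✓; age 57 ≥ 18 ✓; rating 5 ≥ 3 ✓ → eligible.
401(k) Company Match — status part-time ✗ (requires full-time or temporary) → not eligible.
Supplemental Life Insurance — status part-time ✗ (requires full-time or temporary) → not eligible.
Annual Bonus Plan — status part-time ✓; 28 hrs/wk < 40 ✗ → not eligible.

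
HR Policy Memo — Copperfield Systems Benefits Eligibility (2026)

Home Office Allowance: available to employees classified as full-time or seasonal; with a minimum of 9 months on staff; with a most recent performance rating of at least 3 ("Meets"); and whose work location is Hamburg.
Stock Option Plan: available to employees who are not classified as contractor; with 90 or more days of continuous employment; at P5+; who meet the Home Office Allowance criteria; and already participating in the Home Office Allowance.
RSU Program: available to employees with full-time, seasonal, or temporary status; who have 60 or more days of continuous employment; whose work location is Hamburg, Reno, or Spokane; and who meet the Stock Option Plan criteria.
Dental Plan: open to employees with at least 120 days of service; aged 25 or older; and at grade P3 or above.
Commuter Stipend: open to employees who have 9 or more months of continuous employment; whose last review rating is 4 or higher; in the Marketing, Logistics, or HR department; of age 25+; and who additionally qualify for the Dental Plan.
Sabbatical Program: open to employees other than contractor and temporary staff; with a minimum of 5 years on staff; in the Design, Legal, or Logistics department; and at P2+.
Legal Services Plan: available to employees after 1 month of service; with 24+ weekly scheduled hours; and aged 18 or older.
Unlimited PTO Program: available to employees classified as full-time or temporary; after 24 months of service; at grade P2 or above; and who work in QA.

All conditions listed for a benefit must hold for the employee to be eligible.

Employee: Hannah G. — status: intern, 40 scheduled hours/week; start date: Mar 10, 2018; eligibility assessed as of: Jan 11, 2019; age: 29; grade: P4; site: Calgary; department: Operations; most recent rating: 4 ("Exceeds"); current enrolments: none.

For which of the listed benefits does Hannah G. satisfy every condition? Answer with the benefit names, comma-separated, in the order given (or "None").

Service from Mar 10, 2018 to Jan 11, 2019: 307 days.
Home Office Allowance — status intern ✗ (requires full-time or seasonal) → not eligible.
Stock Option Plan — status intern ✓ (not excluded); service 307 days ≥ 90 days ✓; grade P4 < P5 ✗ → not eligible.
RSU Program — status intern ✗ (requires full-time, seasonal, or temporary) → not eligible.
Dental Plan — service 307 days ≥ 120 days ✓; age 29 ≥ 25 ✓; grade P4 ≥ P3 ✓ → eligible.
Commuter Stipend — service 307 days ≥ 9 months (≈270 days) ✓; rating 4 ≥ 4 ✓; dept Operations ✗ → not eligible.
Sabbatical Program — status intern ✓ (not excluded); service 307 days < 5 years (≈1825 days) ✗ → not eligible.
Legal Services Plan — service 307 days ≥ 1 month (≈30 days) ✓; 40 hrs/wk ≥ 24 ✓; age 29 ≥ 18 ✓ → eligible.
Unlimited PTO Program — status intern ✗ (requires full-time or temporary) → not eligible.

Dental Plan, Legal Services Plan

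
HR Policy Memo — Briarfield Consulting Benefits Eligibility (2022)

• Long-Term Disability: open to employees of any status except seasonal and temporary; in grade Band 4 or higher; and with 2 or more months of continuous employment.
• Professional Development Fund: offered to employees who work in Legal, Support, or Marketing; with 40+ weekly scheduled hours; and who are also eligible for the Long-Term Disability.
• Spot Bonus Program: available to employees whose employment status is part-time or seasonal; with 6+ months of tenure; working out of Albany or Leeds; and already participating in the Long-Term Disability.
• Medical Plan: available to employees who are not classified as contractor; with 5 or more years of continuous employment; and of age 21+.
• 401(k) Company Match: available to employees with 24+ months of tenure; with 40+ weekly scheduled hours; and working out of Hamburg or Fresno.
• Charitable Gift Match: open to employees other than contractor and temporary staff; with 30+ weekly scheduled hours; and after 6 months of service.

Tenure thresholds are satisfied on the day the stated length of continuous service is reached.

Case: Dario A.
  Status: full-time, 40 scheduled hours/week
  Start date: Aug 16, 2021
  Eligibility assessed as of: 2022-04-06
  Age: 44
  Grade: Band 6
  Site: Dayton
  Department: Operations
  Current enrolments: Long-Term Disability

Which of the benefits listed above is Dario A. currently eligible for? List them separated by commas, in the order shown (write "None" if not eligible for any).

Long-Term Disability, Charitable Gift Match

Service from Aug 16, 2021 to 2022-04-06: 233 days.
Long-Term Disability — status full-time ✓ (not excluded); grade Band 6 ≥ Band 4 ✓; service 233 days ≥ 2 months (≈60 days) ✓ → eligible.
Professional Development Fund — dept Operations ✗ → not eligible.
Spot Bonus Program — status full-time ✗ (requires part-time or seasonal) → not eligible.
Medical Plan — status full-time ✓ (not excluded); service 233 days < 5 years (≈1825 days) ✗ → not eligible.
401(k) Company Match — service 233 days < 24 months (≈720 days) ✗ → not eligible.
Charitable Gift Match — status full-time ✓ (not excluded); 40 hrs/wk ≥ 30 ✓; service 233 days ≥ 6 months (≈180 days) ✓ → eligible.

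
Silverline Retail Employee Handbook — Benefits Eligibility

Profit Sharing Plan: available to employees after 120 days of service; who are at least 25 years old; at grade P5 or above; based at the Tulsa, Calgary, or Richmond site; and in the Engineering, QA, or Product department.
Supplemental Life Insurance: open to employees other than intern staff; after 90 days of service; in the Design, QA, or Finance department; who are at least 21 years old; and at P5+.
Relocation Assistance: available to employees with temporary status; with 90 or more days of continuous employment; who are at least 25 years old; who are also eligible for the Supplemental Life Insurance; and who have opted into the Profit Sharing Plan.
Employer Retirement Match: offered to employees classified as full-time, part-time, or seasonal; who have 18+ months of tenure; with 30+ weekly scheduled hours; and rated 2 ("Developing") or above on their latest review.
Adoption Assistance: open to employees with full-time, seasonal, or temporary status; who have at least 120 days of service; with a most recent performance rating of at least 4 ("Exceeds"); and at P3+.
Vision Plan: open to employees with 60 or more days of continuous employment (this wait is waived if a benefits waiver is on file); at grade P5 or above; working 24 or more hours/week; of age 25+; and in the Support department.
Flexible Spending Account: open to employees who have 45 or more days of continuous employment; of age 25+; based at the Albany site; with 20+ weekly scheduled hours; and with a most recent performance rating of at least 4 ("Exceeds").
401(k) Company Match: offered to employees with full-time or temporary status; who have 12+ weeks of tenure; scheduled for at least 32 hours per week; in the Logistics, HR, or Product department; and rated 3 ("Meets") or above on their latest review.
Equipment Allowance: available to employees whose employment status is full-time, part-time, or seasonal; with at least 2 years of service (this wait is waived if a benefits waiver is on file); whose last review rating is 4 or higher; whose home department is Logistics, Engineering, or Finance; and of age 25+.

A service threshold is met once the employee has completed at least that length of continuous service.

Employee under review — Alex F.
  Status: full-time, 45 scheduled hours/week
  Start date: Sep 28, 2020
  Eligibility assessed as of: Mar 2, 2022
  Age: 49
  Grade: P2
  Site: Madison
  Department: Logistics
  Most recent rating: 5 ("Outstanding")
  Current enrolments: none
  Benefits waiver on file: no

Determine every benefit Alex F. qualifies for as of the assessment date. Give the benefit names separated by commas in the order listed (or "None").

Service from Sep 28, 2020 to Mar 2, 2022: 520 days.
Profit Sharing Plan — service 520 days ≥ 120 days ✓; age 49 ≥ 25 ✓; grade P2 < P5 ✗ → not eligible.
Supplemental Life Insurance — status full-time ✓ (not excluded); service 520 days ≥ 90 days ✓; dept Logistics ✗ → not eligible.
Relocation Assistance — status full-time ✗ (requires temporary) → not eligible.
Employer Retirement Match — status full-time ✓; service 520 days < 18 months (≈540 days) ✗ → not eligible.
Adoption Assistance — status full-time ✓; service 520 days ≥ 120 days ✓; rating 5 ≥ 4 ✓; grade P2 < P3 ✗ → not eligible.
Vision Plan — no waiver, service 520 days ≥ 60 days ✓; grade P2 < P5 ✗ → not eligible.
Flexible Spending Account — service 520 days ≥ 45 days ✓; age 49 ≥ 25 ✓; site Madison ✗ (not Albany) → not eligible.
401(k) Company Match — status full-time ✓; service 520 days ≥ 12 weeks (≈84 days) ✓; 45 hrs/wk ≥ 32 ✓; dept Logistics ✓; rating 5 ≥ 3 ✓ → eligible.
Equipment Allowance — status full-time ✓; no waiver, service 520 days < 2 years (≈730 days) ✗ → not eligible.

401(k) Company Match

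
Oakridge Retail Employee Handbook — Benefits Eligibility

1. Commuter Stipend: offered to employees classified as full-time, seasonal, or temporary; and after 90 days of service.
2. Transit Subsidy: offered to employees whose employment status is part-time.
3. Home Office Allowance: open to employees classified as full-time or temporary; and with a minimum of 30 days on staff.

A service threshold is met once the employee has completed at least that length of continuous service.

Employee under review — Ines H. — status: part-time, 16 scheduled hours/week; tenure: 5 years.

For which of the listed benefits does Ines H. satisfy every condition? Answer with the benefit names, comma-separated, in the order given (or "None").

Commuter Stipend — status part-time ✗ (requires full-time, seasonal, or temporary) → not eligible.
Transit Subsidy — status part-time ✓ → eligible.
Home Office Allowance — status part-time ✗ (requires full-time or temporary) → not eligible.

Transit Subsidy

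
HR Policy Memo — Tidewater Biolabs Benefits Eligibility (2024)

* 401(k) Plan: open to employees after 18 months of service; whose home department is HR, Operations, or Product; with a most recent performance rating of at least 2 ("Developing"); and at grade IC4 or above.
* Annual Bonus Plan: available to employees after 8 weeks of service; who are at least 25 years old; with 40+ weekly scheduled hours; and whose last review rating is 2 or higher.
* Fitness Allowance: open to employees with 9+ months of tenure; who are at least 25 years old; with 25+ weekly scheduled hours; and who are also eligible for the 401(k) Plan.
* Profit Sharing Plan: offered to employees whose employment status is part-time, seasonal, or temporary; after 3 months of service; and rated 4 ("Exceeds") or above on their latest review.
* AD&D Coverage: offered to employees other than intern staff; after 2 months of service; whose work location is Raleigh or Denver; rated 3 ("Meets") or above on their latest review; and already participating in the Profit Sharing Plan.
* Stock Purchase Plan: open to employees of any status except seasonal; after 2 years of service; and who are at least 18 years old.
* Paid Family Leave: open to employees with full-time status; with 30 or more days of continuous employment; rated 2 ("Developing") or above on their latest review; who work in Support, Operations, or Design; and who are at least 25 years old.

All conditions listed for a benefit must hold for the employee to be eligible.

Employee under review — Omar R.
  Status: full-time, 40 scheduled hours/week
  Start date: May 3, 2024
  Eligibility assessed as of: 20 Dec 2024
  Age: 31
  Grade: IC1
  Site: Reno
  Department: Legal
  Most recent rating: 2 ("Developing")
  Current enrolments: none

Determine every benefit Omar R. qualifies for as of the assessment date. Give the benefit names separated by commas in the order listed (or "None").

Service from May 3, 2024 to 20 Dec 2024: 231 days.
401(k) Plan — service 231 days < 18 months (≈540 days) ✗ → not eligible.
Annual Bonus Plan — service 231 days ≥ 8 weeks (≈56 days) ✓; age 31 ≥ 25 ✓; 40 hrs/wk ≥ 40 ✓; rating 2 ≥ 2 ✓ → eligible.
Fitness Allowance — service 231 days < 9 months (≈270 days) ✗ → not eligible.
Profit Sharing Plan — status full-time ✗ (requires part-time, seasonal, or temporary) → not eligible.
AD&D Coverage — status full-time ✓ (not excluded); service 231 days ≥ 2 months (≈60 days) ✓; site Reno ✗ (not Raleigh or Denver) → not eligible.
Stock Purchase Plan — status full-time ✓ (not excluded); service 231 days < 2 years (≈730 days) ✗ → not eligible.
Paid Family Leave — status full-time ✓; service 231 days ≥ 30 days ✓; rating 2 ≥ 2 ✓; dept Legal ✗ → not eligible.

Annual Bonus Plan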